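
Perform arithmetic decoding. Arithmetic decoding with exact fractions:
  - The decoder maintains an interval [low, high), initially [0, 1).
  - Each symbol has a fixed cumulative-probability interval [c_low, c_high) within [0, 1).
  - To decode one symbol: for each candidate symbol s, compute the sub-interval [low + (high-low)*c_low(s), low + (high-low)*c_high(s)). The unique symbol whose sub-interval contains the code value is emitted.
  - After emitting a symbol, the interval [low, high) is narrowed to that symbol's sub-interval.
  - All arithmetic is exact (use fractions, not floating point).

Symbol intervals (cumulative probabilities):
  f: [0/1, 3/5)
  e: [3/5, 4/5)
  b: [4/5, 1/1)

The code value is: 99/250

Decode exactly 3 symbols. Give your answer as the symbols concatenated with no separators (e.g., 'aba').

Answer: fef

Derivation:
Step 1: interval [0/1, 1/1), width = 1/1 - 0/1 = 1/1
  'f': [0/1 + 1/1*0/1, 0/1 + 1/1*3/5) = [0/1, 3/5) <- contains code 99/250
  'e': [0/1 + 1/1*3/5, 0/1 + 1/1*4/5) = [3/5, 4/5)
  'b': [0/1 + 1/1*4/5, 0/1 + 1/1*1/1) = [4/5, 1/1)
  emit 'f', narrow to [0/1, 3/5)
Step 2: interval [0/1, 3/5), width = 3/5 - 0/1 = 3/5
  'f': [0/1 + 3/5*0/1, 0/1 + 3/5*3/5) = [0/1, 9/25)
  'e': [0/1 + 3/5*3/5, 0/1 + 3/5*4/5) = [9/25, 12/25) <- contains code 99/250
  'b': [0/1 + 3/5*4/5, 0/1 + 3/5*1/1) = [12/25, 3/5)
  emit 'e', narrow to [9/25, 12/25)
Step 3: interval [9/25, 12/25), width = 12/25 - 9/25 = 3/25
  'f': [9/25 + 3/25*0/1, 9/25 + 3/25*3/5) = [9/25, 54/125) <- contains code 99/250
  'e': [9/25 + 3/25*3/5, 9/25 + 3/25*4/5) = [54/125, 57/125)
  'b': [9/25 + 3/25*4/5, 9/25 + 3/25*1/1) = [57/125, 12/25)
  emit 'f', narrow to [9/25, 54/125)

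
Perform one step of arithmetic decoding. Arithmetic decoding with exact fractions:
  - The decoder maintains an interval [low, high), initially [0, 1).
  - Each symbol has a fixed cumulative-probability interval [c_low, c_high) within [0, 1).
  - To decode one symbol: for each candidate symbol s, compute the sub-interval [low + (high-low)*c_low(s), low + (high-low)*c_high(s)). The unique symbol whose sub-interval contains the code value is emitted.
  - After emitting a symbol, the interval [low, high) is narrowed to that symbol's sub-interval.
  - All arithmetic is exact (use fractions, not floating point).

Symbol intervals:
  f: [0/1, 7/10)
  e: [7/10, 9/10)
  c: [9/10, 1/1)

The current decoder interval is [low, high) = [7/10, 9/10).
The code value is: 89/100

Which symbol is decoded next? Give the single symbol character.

Interval width = high − low = 9/10 − 7/10 = 1/5
Scaled code = (code − low) / width = (89/100 − 7/10) / 1/5 = 19/20
  f: [0/1, 7/10) 
  e: [7/10, 9/10) 
  c: [9/10, 1/1) ← scaled code falls here ✓

Answer: c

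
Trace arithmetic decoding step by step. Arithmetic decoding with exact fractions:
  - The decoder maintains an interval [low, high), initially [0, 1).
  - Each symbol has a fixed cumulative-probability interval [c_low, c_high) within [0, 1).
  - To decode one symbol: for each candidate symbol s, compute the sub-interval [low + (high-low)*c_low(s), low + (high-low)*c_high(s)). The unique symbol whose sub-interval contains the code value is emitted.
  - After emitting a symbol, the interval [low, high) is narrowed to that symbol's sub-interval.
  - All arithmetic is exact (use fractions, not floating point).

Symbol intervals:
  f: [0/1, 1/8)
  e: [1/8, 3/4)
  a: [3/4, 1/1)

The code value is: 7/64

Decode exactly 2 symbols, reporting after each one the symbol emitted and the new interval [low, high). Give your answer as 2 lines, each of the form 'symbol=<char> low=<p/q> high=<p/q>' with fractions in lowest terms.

Answer: symbol=f low=0/1 high=1/8
symbol=a low=3/32 high=1/8

Derivation:
Step 1: interval [0/1, 1/1), width = 1/1 - 0/1 = 1/1
  'f': [0/1 + 1/1*0/1, 0/1 + 1/1*1/8) = [0/1, 1/8) <- contains code 7/64
  'e': [0/1 + 1/1*1/8, 0/1 + 1/1*3/4) = [1/8, 3/4)
  'a': [0/1 + 1/1*3/4, 0/1 + 1/1*1/1) = [3/4, 1/1)
  emit 'f', narrow to [0/1, 1/8)
Step 2: interval [0/1, 1/8), width = 1/8 - 0/1 = 1/8
  'f': [0/1 + 1/8*0/1, 0/1 + 1/8*1/8) = [0/1, 1/64)
  'e': [0/1 + 1/8*1/8, 0/1 + 1/8*3/4) = [1/64, 3/32)
  'a': [0/1 + 1/8*3/4, 0/1 + 1/8*1/1) = [3/32, 1/8) <- contains code 7/64
  emit 'a', narrow to [3/32, 1/8)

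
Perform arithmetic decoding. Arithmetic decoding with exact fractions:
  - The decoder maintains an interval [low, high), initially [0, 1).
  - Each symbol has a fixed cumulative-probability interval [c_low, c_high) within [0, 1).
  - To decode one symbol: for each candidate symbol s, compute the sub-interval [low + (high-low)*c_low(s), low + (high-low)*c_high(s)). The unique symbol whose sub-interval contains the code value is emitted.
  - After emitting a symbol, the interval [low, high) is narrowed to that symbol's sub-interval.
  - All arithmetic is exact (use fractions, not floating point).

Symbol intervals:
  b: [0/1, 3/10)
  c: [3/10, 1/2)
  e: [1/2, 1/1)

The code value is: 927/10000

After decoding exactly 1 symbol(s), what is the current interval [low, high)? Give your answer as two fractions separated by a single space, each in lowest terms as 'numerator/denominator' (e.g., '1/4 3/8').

Answer: 0/1 3/10

Derivation:
Step 1: interval [0/1, 1/1), width = 1/1 - 0/1 = 1/1
  'b': [0/1 + 1/1*0/1, 0/1 + 1/1*3/10) = [0/1, 3/10) <- contains code 927/10000
  'c': [0/1 + 1/1*3/10, 0/1 + 1/1*1/2) = [3/10, 1/2)
  'e': [0/1 + 1/1*1/2, 0/1 + 1/1*1/1) = [1/2, 1/1)
  emit 'b', narrow to [0/1, 3/10)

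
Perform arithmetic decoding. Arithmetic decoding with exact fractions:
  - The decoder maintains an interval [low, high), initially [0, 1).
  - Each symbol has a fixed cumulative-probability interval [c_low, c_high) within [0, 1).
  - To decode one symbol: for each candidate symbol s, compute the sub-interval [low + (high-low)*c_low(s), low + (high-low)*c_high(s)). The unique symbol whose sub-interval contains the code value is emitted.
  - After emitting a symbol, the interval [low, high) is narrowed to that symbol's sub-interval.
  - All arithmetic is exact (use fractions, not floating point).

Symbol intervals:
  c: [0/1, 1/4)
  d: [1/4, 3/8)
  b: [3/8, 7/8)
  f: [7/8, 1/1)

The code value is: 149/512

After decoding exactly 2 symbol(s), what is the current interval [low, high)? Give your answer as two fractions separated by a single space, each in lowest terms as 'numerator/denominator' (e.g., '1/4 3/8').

Answer: 9/32 19/64

Derivation:
Step 1: interval [0/1, 1/1), width = 1/1 - 0/1 = 1/1
  'c': [0/1 + 1/1*0/1, 0/1 + 1/1*1/4) = [0/1, 1/4)
  'd': [0/1 + 1/1*1/4, 0/1 + 1/1*3/8) = [1/4, 3/8) <- contains code 149/512
  'b': [0/1 + 1/1*3/8, 0/1 + 1/1*7/8) = [3/8, 7/8)
  'f': [0/1 + 1/1*7/8, 0/1 + 1/1*1/1) = [7/8, 1/1)
  emit 'd', narrow to [1/4, 3/8)
Step 2: interval [1/4, 3/8), width = 3/8 - 1/4 = 1/8
  'c': [1/4 + 1/8*0/1, 1/4 + 1/8*1/4) = [1/4, 9/32)
  'd': [1/4 + 1/8*1/4, 1/4 + 1/8*3/8) = [9/32, 19/64) <- contains code 149/512
  'b': [1/4 + 1/8*3/8, 1/4 + 1/8*7/8) = [19/64, 23/64)
  'f': [1/4 + 1/8*7/8, 1/4 + 1/8*1/1) = [23/64, 3/8)
  emit 'd', narrow to [9/32, 19/64)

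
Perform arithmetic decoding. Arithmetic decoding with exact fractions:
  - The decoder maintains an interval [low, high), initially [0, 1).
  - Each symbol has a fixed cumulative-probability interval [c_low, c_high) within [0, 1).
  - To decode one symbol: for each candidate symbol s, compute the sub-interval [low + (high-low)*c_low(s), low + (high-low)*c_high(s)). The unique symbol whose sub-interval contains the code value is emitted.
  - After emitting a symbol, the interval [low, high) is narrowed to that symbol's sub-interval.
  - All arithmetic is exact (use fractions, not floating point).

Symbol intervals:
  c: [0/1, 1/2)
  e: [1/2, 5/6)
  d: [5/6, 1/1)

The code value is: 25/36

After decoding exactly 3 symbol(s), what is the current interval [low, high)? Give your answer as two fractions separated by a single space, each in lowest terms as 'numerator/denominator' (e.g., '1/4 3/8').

Answer: 2/3 13/18

Derivation:
Step 1: interval [0/1, 1/1), width = 1/1 - 0/1 = 1/1
  'c': [0/1 + 1/1*0/1, 0/1 + 1/1*1/2) = [0/1, 1/2)
  'e': [0/1 + 1/1*1/2, 0/1 + 1/1*5/6) = [1/2, 5/6) <- contains code 25/36
  'd': [0/1 + 1/1*5/6, 0/1 + 1/1*1/1) = [5/6, 1/1)
  emit 'e', narrow to [1/2, 5/6)
Step 2: interval [1/2, 5/6), width = 5/6 - 1/2 = 1/3
  'c': [1/2 + 1/3*0/1, 1/2 + 1/3*1/2) = [1/2, 2/3)
  'e': [1/2 + 1/3*1/2, 1/2 + 1/3*5/6) = [2/3, 7/9) <- contains code 25/36
  'd': [1/2 + 1/3*5/6, 1/2 + 1/3*1/1) = [7/9, 5/6)
  emit 'e', narrow to [2/3, 7/9)
Step 3: interval [2/3, 7/9), width = 7/9 - 2/3 = 1/9
  'c': [2/3 + 1/9*0/1, 2/3 + 1/9*1/2) = [2/3, 13/18) <- contains code 25/36
  'e': [2/3 + 1/9*1/2, 2/3 + 1/9*5/6) = [13/18, 41/54)
  'd': [2/3 + 1/9*5/6, 2/3 + 1/9*1/1) = [41/54, 7/9)
  emit 'c', narrow to [2/3, 13/18)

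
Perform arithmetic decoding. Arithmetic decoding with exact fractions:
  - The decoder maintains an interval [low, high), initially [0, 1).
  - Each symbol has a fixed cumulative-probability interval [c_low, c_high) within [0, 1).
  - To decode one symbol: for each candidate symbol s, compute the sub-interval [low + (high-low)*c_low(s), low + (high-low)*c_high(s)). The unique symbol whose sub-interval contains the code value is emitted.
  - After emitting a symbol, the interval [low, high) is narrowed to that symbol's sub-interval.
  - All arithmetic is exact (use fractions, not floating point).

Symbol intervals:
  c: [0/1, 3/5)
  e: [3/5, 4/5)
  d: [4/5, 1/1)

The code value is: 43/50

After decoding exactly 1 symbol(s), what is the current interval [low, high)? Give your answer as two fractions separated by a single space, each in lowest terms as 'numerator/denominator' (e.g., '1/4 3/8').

Step 1: interval [0/1, 1/1), width = 1/1 - 0/1 = 1/1
  'c': [0/1 + 1/1*0/1, 0/1 + 1/1*3/5) = [0/1, 3/5)
  'e': [0/1 + 1/1*3/5, 0/1 + 1/1*4/5) = [3/5, 4/5)
  'd': [0/1 + 1/1*4/5, 0/1 + 1/1*1/1) = [4/5, 1/1) <- contains code 43/50
  emit 'd', narrow to [4/5, 1/1)

Answer: 4/5 1/1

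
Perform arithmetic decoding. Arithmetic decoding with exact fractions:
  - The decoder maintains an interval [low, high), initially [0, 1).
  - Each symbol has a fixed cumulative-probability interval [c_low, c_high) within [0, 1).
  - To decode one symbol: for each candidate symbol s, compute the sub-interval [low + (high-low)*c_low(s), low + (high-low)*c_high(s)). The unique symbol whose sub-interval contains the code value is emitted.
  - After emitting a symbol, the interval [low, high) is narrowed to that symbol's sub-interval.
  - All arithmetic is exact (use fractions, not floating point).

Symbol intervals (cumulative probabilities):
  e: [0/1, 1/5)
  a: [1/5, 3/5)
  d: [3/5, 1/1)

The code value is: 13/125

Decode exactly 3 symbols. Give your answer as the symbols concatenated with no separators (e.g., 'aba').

Step 1: interval [0/1, 1/1), width = 1/1 - 0/1 = 1/1
  'e': [0/1 + 1/1*0/1, 0/1 + 1/1*1/5) = [0/1, 1/5) <- contains code 13/125
  'a': [0/1 + 1/1*1/5, 0/1 + 1/1*3/5) = [1/5, 3/5)
  'd': [0/1 + 1/1*3/5, 0/1 + 1/1*1/1) = [3/5, 1/1)
  emit 'e', narrow to [0/1, 1/5)
Step 2: interval [0/1, 1/5), width = 1/5 - 0/1 = 1/5
  'e': [0/1 + 1/5*0/1, 0/1 + 1/5*1/5) = [0/1, 1/25)
  'a': [0/1 + 1/5*1/5, 0/1 + 1/5*3/5) = [1/25, 3/25) <- contains code 13/125
  'd': [0/1 + 1/5*3/5, 0/1 + 1/5*1/1) = [3/25, 1/5)
  emit 'a', narrow to [1/25, 3/25)
Step 3: interval [1/25, 3/25), width = 3/25 - 1/25 = 2/25
  'e': [1/25 + 2/25*0/1, 1/25 + 2/25*1/5) = [1/25, 7/125)
  'a': [1/25 + 2/25*1/5, 1/25 + 2/25*3/5) = [7/125, 11/125)
  'd': [1/25 + 2/25*3/5, 1/25 + 2/25*1/1) = [11/125, 3/25) <- contains code 13/125
  emit 'd', narrow to [11/125, 3/25)

Answer: ead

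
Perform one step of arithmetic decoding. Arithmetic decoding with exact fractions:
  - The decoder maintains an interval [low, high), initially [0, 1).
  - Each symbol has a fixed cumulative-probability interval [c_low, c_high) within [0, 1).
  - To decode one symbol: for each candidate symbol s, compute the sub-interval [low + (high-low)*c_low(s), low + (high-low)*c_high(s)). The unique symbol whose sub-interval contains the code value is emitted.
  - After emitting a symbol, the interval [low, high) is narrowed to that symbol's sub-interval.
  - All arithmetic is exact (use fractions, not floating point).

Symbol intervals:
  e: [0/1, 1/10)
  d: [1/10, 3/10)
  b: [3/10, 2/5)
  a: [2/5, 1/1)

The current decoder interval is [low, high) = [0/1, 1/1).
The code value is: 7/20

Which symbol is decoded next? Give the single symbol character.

Interval width = high − low = 1/1 − 0/1 = 1/1
Scaled code = (code − low) / width = (7/20 − 0/1) / 1/1 = 7/20
  e: [0/1, 1/10) 
  d: [1/10, 3/10) 
  b: [3/10, 2/5) ← scaled code falls here ✓
  a: [2/5, 1/1) 

Answer: b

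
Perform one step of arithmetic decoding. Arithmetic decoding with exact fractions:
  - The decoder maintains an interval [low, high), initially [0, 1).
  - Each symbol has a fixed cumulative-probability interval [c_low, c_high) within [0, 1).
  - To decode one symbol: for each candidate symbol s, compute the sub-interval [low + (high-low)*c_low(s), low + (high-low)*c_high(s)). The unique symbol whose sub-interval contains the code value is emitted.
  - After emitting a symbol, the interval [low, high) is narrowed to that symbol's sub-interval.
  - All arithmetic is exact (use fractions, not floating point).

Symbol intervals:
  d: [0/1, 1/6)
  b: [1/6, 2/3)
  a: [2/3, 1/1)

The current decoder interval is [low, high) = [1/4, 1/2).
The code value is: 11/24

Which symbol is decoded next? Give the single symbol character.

Answer: a

Derivation:
Interval width = high − low = 1/2 − 1/4 = 1/4
Scaled code = (code − low) / width = (11/24 − 1/4) / 1/4 = 5/6
  d: [0/1, 1/6) 
  b: [1/6, 2/3) 
  a: [2/3, 1/1) ← scaled code falls here ✓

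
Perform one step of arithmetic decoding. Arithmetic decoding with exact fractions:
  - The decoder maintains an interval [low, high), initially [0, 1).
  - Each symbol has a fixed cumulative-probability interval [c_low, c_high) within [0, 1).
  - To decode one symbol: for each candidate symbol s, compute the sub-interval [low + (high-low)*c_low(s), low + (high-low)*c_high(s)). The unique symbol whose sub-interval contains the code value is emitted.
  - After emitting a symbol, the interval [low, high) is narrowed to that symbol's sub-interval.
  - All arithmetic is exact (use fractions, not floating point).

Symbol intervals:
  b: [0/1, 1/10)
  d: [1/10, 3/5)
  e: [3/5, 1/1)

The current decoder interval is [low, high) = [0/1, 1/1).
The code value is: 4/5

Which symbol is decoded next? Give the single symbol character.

Interval width = high − low = 1/1 − 0/1 = 1/1
Scaled code = (code − low) / width = (4/5 − 0/1) / 1/1 = 4/5
  b: [0/1, 1/10) 
  d: [1/10, 3/5) 
  e: [3/5, 1/1) ← scaled code falls here ✓

Answer: e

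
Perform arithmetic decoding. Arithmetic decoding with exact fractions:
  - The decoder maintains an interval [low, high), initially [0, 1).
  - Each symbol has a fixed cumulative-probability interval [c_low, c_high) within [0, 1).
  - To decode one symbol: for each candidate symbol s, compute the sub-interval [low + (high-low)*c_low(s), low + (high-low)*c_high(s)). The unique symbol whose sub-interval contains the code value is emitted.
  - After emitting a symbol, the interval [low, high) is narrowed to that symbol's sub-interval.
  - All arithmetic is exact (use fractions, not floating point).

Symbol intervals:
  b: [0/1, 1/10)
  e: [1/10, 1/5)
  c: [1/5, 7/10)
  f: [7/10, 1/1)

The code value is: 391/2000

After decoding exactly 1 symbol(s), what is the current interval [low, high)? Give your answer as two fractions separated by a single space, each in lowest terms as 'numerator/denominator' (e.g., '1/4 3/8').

Step 1: interval [0/1, 1/1), width = 1/1 - 0/1 = 1/1
  'b': [0/1 + 1/1*0/1, 0/1 + 1/1*1/10) = [0/1, 1/10)
  'e': [0/1 + 1/1*1/10, 0/1 + 1/1*1/5) = [1/10, 1/5) <- contains code 391/2000
  'c': [0/1 + 1/1*1/5, 0/1 + 1/1*7/10) = [1/5, 7/10)
  'f': [0/1 + 1/1*7/10, 0/1 + 1/1*1/1) = [7/10, 1/1)
  emit 'e', narrow to [1/10, 1/5)

Answer: 1/10 1/5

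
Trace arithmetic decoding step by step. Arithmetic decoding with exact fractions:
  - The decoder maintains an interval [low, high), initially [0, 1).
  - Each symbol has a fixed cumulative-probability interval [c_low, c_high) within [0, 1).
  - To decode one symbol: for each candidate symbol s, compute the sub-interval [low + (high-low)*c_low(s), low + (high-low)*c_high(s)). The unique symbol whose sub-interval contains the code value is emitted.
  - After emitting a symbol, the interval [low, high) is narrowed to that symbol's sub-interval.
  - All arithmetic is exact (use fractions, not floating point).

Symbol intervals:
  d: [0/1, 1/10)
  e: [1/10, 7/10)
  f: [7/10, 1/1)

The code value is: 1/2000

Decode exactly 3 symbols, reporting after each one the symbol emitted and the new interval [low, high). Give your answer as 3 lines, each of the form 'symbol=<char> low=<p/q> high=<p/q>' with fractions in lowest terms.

Step 1: interval [0/1, 1/1), width = 1/1 - 0/1 = 1/1
  'd': [0/1 + 1/1*0/1, 0/1 + 1/1*1/10) = [0/1, 1/10) <- contains code 1/2000
  'e': [0/1 + 1/1*1/10, 0/1 + 1/1*7/10) = [1/10, 7/10)
  'f': [0/1 + 1/1*7/10, 0/1 + 1/1*1/1) = [7/10, 1/1)
  emit 'd', narrow to [0/1, 1/10)
Step 2: interval [0/1, 1/10), width = 1/10 - 0/1 = 1/10
  'd': [0/1 + 1/10*0/1, 0/1 + 1/10*1/10) = [0/1, 1/100) <- contains code 1/2000
  'e': [0/1 + 1/10*1/10, 0/1 + 1/10*7/10) = [1/100, 7/100)
  'f': [0/1 + 1/10*7/10, 0/1 + 1/10*1/1) = [7/100, 1/10)
  emit 'd', narrow to [0/1, 1/100)
Step 3: interval [0/1, 1/100), width = 1/100 - 0/1 = 1/100
  'd': [0/1 + 1/100*0/1, 0/1 + 1/100*1/10) = [0/1, 1/1000) <- contains code 1/2000
  'e': [0/1 + 1/100*1/10, 0/1 + 1/100*7/10) = [1/1000, 7/1000)
  'f': [0/1 + 1/100*7/10, 0/1 + 1/100*1/1) = [7/1000, 1/100)
  emit 'd', narrow to [0/1, 1/1000)

Answer: symbol=d low=0/1 high=1/10
symbol=d low=0/1 high=1/100
symbol=d low=0/1 high=1/1000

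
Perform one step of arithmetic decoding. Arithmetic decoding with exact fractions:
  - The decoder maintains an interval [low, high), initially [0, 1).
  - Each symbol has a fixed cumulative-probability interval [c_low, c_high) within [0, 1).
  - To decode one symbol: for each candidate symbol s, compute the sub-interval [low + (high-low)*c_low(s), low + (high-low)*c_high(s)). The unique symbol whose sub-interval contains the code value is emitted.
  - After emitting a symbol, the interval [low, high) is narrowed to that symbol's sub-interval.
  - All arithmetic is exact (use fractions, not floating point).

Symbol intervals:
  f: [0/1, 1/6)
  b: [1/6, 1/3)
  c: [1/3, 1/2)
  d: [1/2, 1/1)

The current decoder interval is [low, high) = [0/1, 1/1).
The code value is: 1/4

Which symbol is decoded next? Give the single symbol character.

Interval width = high − low = 1/1 − 0/1 = 1/1
Scaled code = (code − low) / width = (1/4 − 0/1) / 1/1 = 1/4
  f: [0/1, 1/6) 
  b: [1/6, 1/3) ← scaled code falls here ✓
  c: [1/3, 1/2) 
  d: [1/2, 1/1) 

Answer: b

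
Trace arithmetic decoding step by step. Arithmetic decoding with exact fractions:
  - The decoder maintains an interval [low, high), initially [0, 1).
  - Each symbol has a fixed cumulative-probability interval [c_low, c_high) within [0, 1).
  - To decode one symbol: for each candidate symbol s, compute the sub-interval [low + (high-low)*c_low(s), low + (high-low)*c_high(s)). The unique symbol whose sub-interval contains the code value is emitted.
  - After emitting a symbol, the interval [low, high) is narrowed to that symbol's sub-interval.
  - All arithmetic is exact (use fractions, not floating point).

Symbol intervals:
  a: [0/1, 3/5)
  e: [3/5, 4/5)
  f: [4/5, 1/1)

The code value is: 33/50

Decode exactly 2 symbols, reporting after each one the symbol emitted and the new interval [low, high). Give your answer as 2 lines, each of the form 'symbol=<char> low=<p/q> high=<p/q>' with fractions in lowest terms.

Answer: symbol=e low=3/5 high=4/5
symbol=a low=3/5 high=18/25

Derivation:
Step 1: interval [0/1, 1/1), width = 1/1 - 0/1 = 1/1
  'a': [0/1 + 1/1*0/1, 0/1 + 1/1*3/5) = [0/1, 3/5)
  'e': [0/1 + 1/1*3/5, 0/1 + 1/1*4/5) = [3/5, 4/5) <- contains code 33/50
  'f': [0/1 + 1/1*4/5, 0/1 + 1/1*1/1) = [4/5, 1/1)
  emit 'e', narrow to [3/5, 4/5)
Step 2: interval [3/5, 4/5), width = 4/5 - 3/5 = 1/5
  'a': [3/5 + 1/5*0/1, 3/5 + 1/5*3/5) = [3/5, 18/25) <- contains code 33/50
  'e': [3/5 + 1/5*3/5, 3/5 + 1/5*4/5) = [18/25, 19/25)
  'f': [3/5 + 1/5*4/5, 3/5 + 1/5*1/1) = [19/25, 4/5)
  emit 'a', narrow to [3/5, 18/25)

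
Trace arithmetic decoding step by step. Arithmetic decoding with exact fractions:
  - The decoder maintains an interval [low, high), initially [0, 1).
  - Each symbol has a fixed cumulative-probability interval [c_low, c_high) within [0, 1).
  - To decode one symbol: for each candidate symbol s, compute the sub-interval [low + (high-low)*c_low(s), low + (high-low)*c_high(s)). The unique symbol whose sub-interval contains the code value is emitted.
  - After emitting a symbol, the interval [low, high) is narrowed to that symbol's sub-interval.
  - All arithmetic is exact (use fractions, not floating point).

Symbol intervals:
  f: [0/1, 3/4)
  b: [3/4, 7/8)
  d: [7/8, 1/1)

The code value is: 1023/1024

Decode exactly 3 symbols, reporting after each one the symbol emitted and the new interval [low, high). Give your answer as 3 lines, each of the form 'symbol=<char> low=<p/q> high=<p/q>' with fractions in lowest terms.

Answer: symbol=d low=7/8 high=1/1
symbol=d low=63/64 high=1/1
symbol=d low=511/512 high=1/1

Derivation:
Step 1: interval [0/1, 1/1), width = 1/1 - 0/1 = 1/1
  'f': [0/1 + 1/1*0/1, 0/1 + 1/1*3/4) = [0/1, 3/4)
  'b': [0/1 + 1/1*3/4, 0/1 + 1/1*7/8) = [3/4, 7/8)
  'd': [0/1 + 1/1*7/8, 0/1 + 1/1*1/1) = [7/8, 1/1) <- contains code 1023/1024
  emit 'd', narrow to [7/8, 1/1)
Step 2: interval [7/8, 1/1), width = 1/1 - 7/8 = 1/8
  'f': [7/8 + 1/8*0/1, 7/8 + 1/8*3/4) = [7/8, 31/32)
  'b': [7/8 + 1/8*3/4, 7/8 + 1/8*7/8) = [31/32, 63/64)
  'd': [7/8 + 1/8*7/8, 7/8 + 1/8*1/1) = [63/64, 1/1) <- contains code 1023/1024
  emit 'd', narrow to [63/64, 1/1)
Step 3: interval [63/64, 1/1), width = 1/1 - 63/64 = 1/64
  'f': [63/64 + 1/64*0/1, 63/64 + 1/64*3/4) = [63/64, 255/256)
  'b': [63/64 + 1/64*3/4, 63/64 + 1/64*7/8) = [255/256, 511/512)
  'd': [63/64 + 1/64*7/8, 63/64 + 1/64*1/1) = [511/512, 1/1) <- contains code 1023/1024
  emit 'd', narrow to [511/512, 1/1)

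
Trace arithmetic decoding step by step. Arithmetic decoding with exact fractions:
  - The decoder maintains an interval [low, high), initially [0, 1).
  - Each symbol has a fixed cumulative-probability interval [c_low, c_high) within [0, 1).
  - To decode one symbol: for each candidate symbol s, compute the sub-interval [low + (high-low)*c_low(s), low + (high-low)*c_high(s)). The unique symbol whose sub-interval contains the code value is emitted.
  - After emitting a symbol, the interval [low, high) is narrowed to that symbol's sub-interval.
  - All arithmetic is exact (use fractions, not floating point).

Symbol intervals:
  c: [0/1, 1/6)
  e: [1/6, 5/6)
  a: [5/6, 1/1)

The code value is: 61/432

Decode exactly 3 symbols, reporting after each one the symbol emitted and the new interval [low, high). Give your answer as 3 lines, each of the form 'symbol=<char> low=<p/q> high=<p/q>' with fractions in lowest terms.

Step 1: interval [0/1, 1/1), width = 1/1 - 0/1 = 1/1
  'c': [0/1 + 1/1*0/1, 0/1 + 1/1*1/6) = [0/1, 1/6) <- contains code 61/432
  'e': [0/1 + 1/1*1/6, 0/1 + 1/1*5/6) = [1/6, 5/6)
  'a': [0/1 + 1/1*5/6, 0/1 + 1/1*1/1) = [5/6, 1/1)
  emit 'c', narrow to [0/1, 1/6)
Step 2: interval [0/1, 1/6), width = 1/6 - 0/1 = 1/6
  'c': [0/1 + 1/6*0/1, 0/1 + 1/6*1/6) = [0/1, 1/36)
  'e': [0/1 + 1/6*1/6, 0/1 + 1/6*5/6) = [1/36, 5/36)
  'a': [0/1 + 1/6*5/6, 0/1 + 1/6*1/1) = [5/36, 1/6) <- contains code 61/432
  emit 'a', narrow to [5/36, 1/6)
Step 3: interval [5/36, 1/6), width = 1/6 - 5/36 = 1/36
  'c': [5/36 + 1/36*0/1, 5/36 + 1/36*1/6) = [5/36, 31/216) <- contains code 61/432
  'e': [5/36 + 1/36*1/6, 5/36 + 1/36*5/6) = [31/216, 35/216)
  'a': [5/36 + 1/36*5/6, 5/36 + 1/36*1/1) = [35/216, 1/6)
  emit 'c', narrow to [5/36, 31/216)

Answer: symbol=c low=0/1 high=1/6
symbol=a low=5/36 high=1/6
symbol=c low=5/36 high=31/216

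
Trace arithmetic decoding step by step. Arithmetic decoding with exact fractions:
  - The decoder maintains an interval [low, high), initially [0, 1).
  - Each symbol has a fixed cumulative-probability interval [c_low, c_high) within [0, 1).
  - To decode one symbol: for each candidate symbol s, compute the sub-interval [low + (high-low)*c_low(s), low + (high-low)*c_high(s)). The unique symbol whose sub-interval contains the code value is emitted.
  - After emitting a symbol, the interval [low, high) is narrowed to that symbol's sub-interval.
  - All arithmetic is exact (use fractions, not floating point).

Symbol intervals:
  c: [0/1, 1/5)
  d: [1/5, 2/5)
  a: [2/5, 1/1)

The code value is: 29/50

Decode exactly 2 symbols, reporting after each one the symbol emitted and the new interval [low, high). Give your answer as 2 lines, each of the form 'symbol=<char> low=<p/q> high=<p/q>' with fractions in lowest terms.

Step 1: interval [0/1, 1/1), width = 1/1 - 0/1 = 1/1
  'c': [0/1 + 1/1*0/1, 0/1 + 1/1*1/5) = [0/1, 1/5)
  'd': [0/1 + 1/1*1/5, 0/1 + 1/1*2/5) = [1/5, 2/5)
  'a': [0/1 + 1/1*2/5, 0/1 + 1/1*1/1) = [2/5, 1/1) <- contains code 29/50
  emit 'a', narrow to [2/5, 1/1)
Step 2: interval [2/5, 1/1), width = 1/1 - 2/5 = 3/5
  'c': [2/5 + 3/5*0/1, 2/5 + 3/5*1/5) = [2/5, 13/25)
  'd': [2/5 + 3/5*1/5, 2/5 + 3/5*2/5) = [13/25, 16/25) <- contains code 29/50
  'a': [2/5 + 3/5*2/5, 2/5 + 3/5*1/1) = [16/25, 1/1)
  emit 'd', narrow to [13/25, 16/25)

Answer: symbol=a low=2/5 high=1/1
symbol=d low=13/25 high=16/25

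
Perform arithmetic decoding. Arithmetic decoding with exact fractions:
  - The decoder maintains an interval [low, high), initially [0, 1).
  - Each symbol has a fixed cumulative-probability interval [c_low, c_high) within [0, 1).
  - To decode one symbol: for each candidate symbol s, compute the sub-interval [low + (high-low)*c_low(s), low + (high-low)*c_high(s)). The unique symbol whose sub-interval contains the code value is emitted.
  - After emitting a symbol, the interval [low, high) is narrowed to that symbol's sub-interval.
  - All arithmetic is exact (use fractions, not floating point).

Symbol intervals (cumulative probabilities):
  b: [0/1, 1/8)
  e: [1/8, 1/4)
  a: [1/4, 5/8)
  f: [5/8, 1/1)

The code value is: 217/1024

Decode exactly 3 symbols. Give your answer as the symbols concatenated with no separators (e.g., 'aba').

Step 1: interval [0/1, 1/1), width = 1/1 - 0/1 = 1/1
  'b': [0/1 + 1/1*0/1, 0/1 + 1/1*1/8) = [0/1, 1/8)
  'e': [0/1 + 1/1*1/8, 0/1 + 1/1*1/4) = [1/8, 1/4) <- contains code 217/1024
  'a': [0/1 + 1/1*1/4, 0/1 + 1/1*5/8) = [1/4, 5/8)
  'f': [0/1 + 1/1*5/8, 0/1 + 1/1*1/1) = [5/8, 1/1)
  emit 'e', narrow to [1/8, 1/4)
Step 2: interval [1/8, 1/4), width = 1/4 - 1/8 = 1/8
  'b': [1/8 + 1/8*0/1, 1/8 + 1/8*1/8) = [1/8, 9/64)
  'e': [1/8 + 1/8*1/8, 1/8 + 1/8*1/4) = [9/64, 5/32)
  'a': [1/8 + 1/8*1/4, 1/8 + 1/8*5/8) = [5/32, 13/64)
  'f': [1/8 + 1/8*5/8, 1/8 + 1/8*1/1) = [13/64, 1/4) <- contains code 217/1024
  emit 'f', narrow to [13/64, 1/4)
Step 3: interval [13/64, 1/4), width = 1/4 - 13/64 = 3/64
  'b': [13/64 + 3/64*0/1, 13/64 + 3/64*1/8) = [13/64, 107/512)
  'e': [13/64 + 3/64*1/8, 13/64 + 3/64*1/4) = [107/512, 55/256) <- contains code 217/1024
  'a': [13/64 + 3/64*1/4, 13/64 + 3/64*5/8) = [55/256, 119/512)
  'f': [13/64 + 3/64*5/8, 13/64 + 3/64*1/1) = [119/512, 1/4)
  emit 'e', narrow to [107/512, 55/256)

Answer: efe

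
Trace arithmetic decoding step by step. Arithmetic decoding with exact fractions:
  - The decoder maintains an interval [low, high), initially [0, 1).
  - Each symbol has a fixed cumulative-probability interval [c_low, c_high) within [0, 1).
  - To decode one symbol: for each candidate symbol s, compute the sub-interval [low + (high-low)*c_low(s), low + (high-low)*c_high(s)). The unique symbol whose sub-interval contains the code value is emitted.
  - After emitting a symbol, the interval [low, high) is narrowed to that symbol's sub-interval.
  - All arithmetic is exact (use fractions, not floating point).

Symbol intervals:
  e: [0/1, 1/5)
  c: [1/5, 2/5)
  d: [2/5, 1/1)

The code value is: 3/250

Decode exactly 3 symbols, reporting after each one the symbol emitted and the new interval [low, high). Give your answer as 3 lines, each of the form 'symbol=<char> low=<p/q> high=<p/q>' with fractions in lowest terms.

Step 1: interval [0/1, 1/1), width = 1/1 - 0/1 = 1/1
  'e': [0/1 + 1/1*0/1, 0/1 + 1/1*1/5) = [0/1, 1/5) <- contains code 3/250
  'c': [0/1 + 1/1*1/5, 0/1 + 1/1*2/5) = [1/5, 2/5)
  'd': [0/1 + 1/1*2/5, 0/1 + 1/1*1/1) = [2/5, 1/1)
  emit 'e', narrow to [0/1, 1/5)
Step 2: interval [0/1, 1/5), width = 1/5 - 0/1 = 1/5
  'e': [0/1 + 1/5*0/1, 0/1 + 1/5*1/5) = [0/1, 1/25) <- contains code 3/250
  'c': [0/1 + 1/5*1/5, 0/1 + 1/5*2/5) = [1/25, 2/25)
  'd': [0/1 + 1/5*2/5, 0/1 + 1/5*1/1) = [2/25, 1/5)
  emit 'e', narrow to [0/1, 1/25)
Step 3: interval [0/1, 1/25), width = 1/25 - 0/1 = 1/25
  'e': [0/1 + 1/25*0/1, 0/1 + 1/25*1/5) = [0/1, 1/125)
  'c': [0/1 + 1/25*1/5, 0/1 + 1/25*2/5) = [1/125, 2/125) <- contains code 3/250
  'd': [0/1 + 1/25*2/5, 0/1 + 1/25*1/1) = [2/125, 1/25)
  emit 'c', narrow to [1/125, 2/125)

Answer: symbol=e low=0/1 high=1/5
symbol=e low=0/1 high=1/25
symbol=c low=1/125 high=2/125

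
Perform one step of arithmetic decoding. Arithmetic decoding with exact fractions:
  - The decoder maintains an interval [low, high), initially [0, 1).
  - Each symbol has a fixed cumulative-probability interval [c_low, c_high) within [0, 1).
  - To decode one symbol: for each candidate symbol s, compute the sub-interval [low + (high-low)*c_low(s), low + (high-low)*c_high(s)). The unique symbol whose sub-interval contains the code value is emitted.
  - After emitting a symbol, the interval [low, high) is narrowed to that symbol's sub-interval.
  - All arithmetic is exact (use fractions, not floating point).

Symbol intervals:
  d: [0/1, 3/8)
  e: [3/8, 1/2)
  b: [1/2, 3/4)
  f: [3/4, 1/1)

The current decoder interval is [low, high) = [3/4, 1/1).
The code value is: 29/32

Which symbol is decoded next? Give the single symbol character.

Interval width = high − low = 1/1 − 3/4 = 1/4
Scaled code = (code − low) / width = (29/32 − 3/4) / 1/4 = 5/8
  d: [0/1, 3/8) 
  e: [3/8, 1/2) 
  b: [1/2, 3/4) ← scaled code falls here ✓
  f: [3/4, 1/1) 

Answer: b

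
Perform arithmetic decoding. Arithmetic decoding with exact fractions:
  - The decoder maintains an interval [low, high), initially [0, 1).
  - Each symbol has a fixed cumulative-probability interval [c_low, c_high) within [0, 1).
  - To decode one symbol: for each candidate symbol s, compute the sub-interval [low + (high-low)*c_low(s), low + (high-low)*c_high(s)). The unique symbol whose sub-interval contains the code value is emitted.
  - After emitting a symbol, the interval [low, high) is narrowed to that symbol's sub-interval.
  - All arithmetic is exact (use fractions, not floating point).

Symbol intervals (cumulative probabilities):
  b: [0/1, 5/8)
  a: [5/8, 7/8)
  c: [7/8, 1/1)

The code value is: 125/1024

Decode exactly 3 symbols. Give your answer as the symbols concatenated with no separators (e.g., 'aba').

Step 1: interval [0/1, 1/1), width = 1/1 - 0/1 = 1/1
  'b': [0/1 + 1/1*0/1, 0/1 + 1/1*5/8) = [0/1, 5/8) <- contains code 125/1024
  'a': [0/1 + 1/1*5/8, 0/1 + 1/1*7/8) = [5/8, 7/8)
  'c': [0/1 + 1/1*7/8, 0/1 + 1/1*1/1) = [7/8, 1/1)
  emit 'b', narrow to [0/1, 5/8)
Step 2: interval [0/1, 5/8), width = 5/8 - 0/1 = 5/8
  'b': [0/1 + 5/8*0/1, 0/1 + 5/8*5/8) = [0/1, 25/64) <- contains code 125/1024
  'a': [0/1 + 5/8*5/8, 0/1 + 5/8*7/8) = [25/64, 35/64)
  'c': [0/1 + 5/8*7/8, 0/1 + 5/8*1/1) = [35/64, 5/8)
  emit 'b', narrow to [0/1, 25/64)
Step 3: interval [0/1, 25/64), width = 25/64 - 0/1 = 25/64
  'b': [0/1 + 25/64*0/1, 0/1 + 25/64*5/8) = [0/1, 125/512) <- contains code 125/1024
  'a': [0/1 + 25/64*5/8, 0/1 + 25/64*7/8) = [125/512, 175/512)
  'c': [0/1 + 25/64*7/8, 0/1 + 25/64*1/1) = [175/512, 25/64)
  emit 'b', narrow to [0/1, 125/512)

Answer: bbb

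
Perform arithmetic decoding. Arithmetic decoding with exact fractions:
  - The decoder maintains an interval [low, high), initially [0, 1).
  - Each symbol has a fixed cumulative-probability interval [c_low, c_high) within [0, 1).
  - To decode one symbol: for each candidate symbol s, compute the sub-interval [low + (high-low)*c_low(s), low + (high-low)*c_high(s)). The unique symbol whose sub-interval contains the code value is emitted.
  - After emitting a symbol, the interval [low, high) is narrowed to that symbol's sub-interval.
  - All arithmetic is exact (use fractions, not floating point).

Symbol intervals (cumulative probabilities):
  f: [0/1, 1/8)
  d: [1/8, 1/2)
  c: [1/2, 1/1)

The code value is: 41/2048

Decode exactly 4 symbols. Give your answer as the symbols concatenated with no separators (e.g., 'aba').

Step 1: interval [0/1, 1/1), width = 1/1 - 0/1 = 1/1
  'f': [0/1 + 1/1*0/1, 0/1 + 1/1*1/8) = [0/1, 1/8) <- contains code 41/2048
  'd': [0/1 + 1/1*1/8, 0/1 + 1/1*1/2) = [1/8, 1/2)
  'c': [0/1 + 1/1*1/2, 0/1 + 1/1*1/1) = [1/2, 1/1)
  emit 'f', narrow to [0/1, 1/8)
Step 2: interval [0/1, 1/8), width = 1/8 - 0/1 = 1/8
  'f': [0/1 + 1/8*0/1, 0/1 + 1/8*1/8) = [0/1, 1/64)
  'd': [0/1 + 1/8*1/8, 0/1 + 1/8*1/2) = [1/64, 1/16) <- contains code 41/2048
  'c': [0/1 + 1/8*1/2, 0/1 + 1/8*1/1) = [1/16, 1/8)
  emit 'd', narrow to [1/64, 1/16)
Step 3: interval [1/64, 1/16), width = 1/16 - 1/64 = 3/64
  'f': [1/64 + 3/64*0/1, 1/64 + 3/64*1/8) = [1/64, 11/512) <- contains code 41/2048
  'd': [1/64 + 3/64*1/8, 1/64 + 3/64*1/2) = [11/512, 5/128)
  'c': [1/64 + 3/64*1/2, 1/64 + 3/64*1/1) = [5/128, 1/16)
  emit 'f', narrow to [1/64, 11/512)
Step 4: interval [1/64, 11/512), width = 11/512 - 1/64 = 3/512
  'f': [1/64 + 3/512*0/1, 1/64 + 3/512*1/8) = [1/64, 67/4096)
  'd': [1/64 + 3/512*1/8, 1/64 + 3/512*1/2) = [67/4096, 19/1024)
  'c': [1/64 + 3/512*1/2, 1/64 + 3/512*1/1) = [19/1024, 11/512) <- contains code 41/2048
  emit 'c', narrow to [19/1024, 11/512)

Answer: fdfc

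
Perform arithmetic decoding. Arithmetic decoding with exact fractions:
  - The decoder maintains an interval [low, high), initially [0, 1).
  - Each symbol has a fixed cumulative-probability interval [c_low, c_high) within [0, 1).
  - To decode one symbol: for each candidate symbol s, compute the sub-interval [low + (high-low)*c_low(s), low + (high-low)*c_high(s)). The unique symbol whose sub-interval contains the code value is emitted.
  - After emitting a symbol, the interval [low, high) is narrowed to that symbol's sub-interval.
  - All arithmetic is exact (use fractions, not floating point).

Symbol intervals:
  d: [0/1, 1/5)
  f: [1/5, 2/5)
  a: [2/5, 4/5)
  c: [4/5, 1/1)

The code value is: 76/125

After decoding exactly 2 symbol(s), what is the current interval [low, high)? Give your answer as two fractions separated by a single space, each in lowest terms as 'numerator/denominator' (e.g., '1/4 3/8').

Answer: 14/25 18/25

Derivation:
Step 1: interval [0/1, 1/1), width = 1/1 - 0/1 = 1/1
  'd': [0/1 + 1/1*0/1, 0/1 + 1/1*1/5) = [0/1, 1/5)
  'f': [0/1 + 1/1*1/5, 0/1 + 1/1*2/5) = [1/5, 2/5)
  'a': [0/1 + 1/1*2/5, 0/1 + 1/1*4/5) = [2/5, 4/5) <- contains code 76/125
  'c': [0/1 + 1/1*4/5, 0/1 + 1/1*1/1) = [4/5, 1/1)
  emit 'a', narrow to [2/5, 4/5)
Step 2: interval [2/5, 4/5), width = 4/5 - 2/5 = 2/5
  'd': [2/5 + 2/5*0/1, 2/5 + 2/5*1/5) = [2/5, 12/25)
  'f': [2/5 + 2/5*1/5, 2/5 + 2/5*2/5) = [12/25, 14/25)
  'a': [2/5 + 2/5*2/5, 2/5 + 2/5*4/5) = [14/25, 18/25) <- contains code 76/125
  'c': [2/5 + 2/5*4/5, 2/5 + 2/5*1/1) = [18/25, 4/5)
  emit 'a', narrow to [14/25, 18/25)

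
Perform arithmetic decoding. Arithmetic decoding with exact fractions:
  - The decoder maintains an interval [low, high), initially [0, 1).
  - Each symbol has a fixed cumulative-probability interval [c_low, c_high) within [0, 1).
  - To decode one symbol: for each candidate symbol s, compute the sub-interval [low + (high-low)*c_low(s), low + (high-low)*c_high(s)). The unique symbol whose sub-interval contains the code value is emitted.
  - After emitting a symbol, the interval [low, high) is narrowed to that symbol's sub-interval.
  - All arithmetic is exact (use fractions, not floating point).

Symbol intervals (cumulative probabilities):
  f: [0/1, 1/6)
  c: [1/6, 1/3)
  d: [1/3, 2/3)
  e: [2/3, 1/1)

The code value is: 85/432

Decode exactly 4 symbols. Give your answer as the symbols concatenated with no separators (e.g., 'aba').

Step 1: interval [0/1, 1/1), width = 1/1 - 0/1 = 1/1
  'f': [0/1 + 1/1*0/1, 0/1 + 1/1*1/6) = [0/1, 1/6)
  'c': [0/1 + 1/1*1/6, 0/1 + 1/1*1/3) = [1/6, 1/3) <- contains code 85/432
  'd': [0/1 + 1/1*1/3, 0/1 + 1/1*2/3) = [1/3, 2/3)
  'e': [0/1 + 1/1*2/3, 0/1 + 1/1*1/1) = [2/3, 1/1)
  emit 'c', narrow to [1/6, 1/3)
Step 2: interval [1/6, 1/3), width = 1/3 - 1/6 = 1/6
  'f': [1/6 + 1/6*0/1, 1/6 + 1/6*1/6) = [1/6, 7/36)
  'c': [1/6 + 1/6*1/6, 1/6 + 1/6*1/3) = [7/36, 2/9) <- contains code 85/432
  'd': [1/6 + 1/6*1/3, 1/6 + 1/6*2/3) = [2/9, 5/18)
  'e': [1/6 + 1/6*2/3, 1/6 + 1/6*1/1) = [5/18, 1/3)
  emit 'c', narrow to [7/36, 2/9)
Step 3: interval [7/36, 2/9), width = 2/9 - 7/36 = 1/36
  'f': [7/36 + 1/36*0/1, 7/36 + 1/36*1/6) = [7/36, 43/216) <- contains code 85/432
  'c': [7/36 + 1/36*1/6, 7/36 + 1/36*1/3) = [43/216, 11/54)
  'd': [7/36 + 1/36*1/3, 7/36 + 1/36*2/3) = [11/54, 23/108)
  'e': [7/36 + 1/36*2/3, 7/36 + 1/36*1/1) = [23/108, 2/9)
  emit 'f', narrow to [7/36, 43/216)
Step 4: interval [7/36, 43/216), width = 43/216 - 7/36 = 1/216
  'f': [7/36 + 1/216*0/1, 7/36 + 1/216*1/6) = [7/36, 253/1296)
  'c': [7/36 + 1/216*1/6, 7/36 + 1/216*1/3) = [253/1296, 127/648)
  'd': [7/36 + 1/216*1/3, 7/36 + 1/216*2/3) = [127/648, 16/81) <- contains code 85/432
  'e': [7/36 + 1/216*2/3, 7/36 + 1/216*1/1) = [16/81, 43/216)
  emit 'd', narrow to [127/648, 16/81)

Answer: ccfd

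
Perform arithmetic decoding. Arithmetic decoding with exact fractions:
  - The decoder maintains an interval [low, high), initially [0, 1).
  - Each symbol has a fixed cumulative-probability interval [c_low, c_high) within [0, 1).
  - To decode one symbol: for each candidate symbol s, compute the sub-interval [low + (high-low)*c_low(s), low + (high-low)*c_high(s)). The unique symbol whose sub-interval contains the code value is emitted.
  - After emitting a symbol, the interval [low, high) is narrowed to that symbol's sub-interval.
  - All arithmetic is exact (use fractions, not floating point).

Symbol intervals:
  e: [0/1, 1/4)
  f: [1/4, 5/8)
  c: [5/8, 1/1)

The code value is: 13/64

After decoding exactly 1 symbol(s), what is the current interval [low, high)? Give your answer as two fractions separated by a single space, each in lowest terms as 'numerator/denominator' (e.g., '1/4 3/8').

Answer: 0/1 1/4

Derivation:
Step 1: interval [0/1, 1/1), width = 1/1 - 0/1 = 1/1
  'e': [0/1 + 1/1*0/1, 0/1 + 1/1*1/4) = [0/1, 1/4) <- contains code 13/64
  'f': [0/1 + 1/1*1/4, 0/1 + 1/1*5/8) = [1/4, 5/8)
  'c': [0/1 + 1/1*5/8, 0/1 + 1/1*1/1) = [5/8, 1/1)
  emit 'e', narrow to [0/1, 1/4)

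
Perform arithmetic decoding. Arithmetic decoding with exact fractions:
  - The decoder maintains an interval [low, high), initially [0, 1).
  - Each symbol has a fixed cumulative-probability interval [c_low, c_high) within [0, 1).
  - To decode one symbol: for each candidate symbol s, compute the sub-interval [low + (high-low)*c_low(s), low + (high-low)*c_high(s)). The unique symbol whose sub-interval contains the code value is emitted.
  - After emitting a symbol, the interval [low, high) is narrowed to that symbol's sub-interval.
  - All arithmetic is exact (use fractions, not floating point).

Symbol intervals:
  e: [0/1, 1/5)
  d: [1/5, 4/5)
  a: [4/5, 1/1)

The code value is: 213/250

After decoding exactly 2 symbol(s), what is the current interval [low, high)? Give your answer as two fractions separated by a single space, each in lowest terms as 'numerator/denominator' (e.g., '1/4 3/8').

Step 1: interval [0/1, 1/1), width = 1/1 - 0/1 = 1/1
  'e': [0/1 + 1/1*0/1, 0/1 + 1/1*1/5) = [0/1, 1/5)
  'd': [0/1 + 1/1*1/5, 0/1 + 1/1*4/5) = [1/5, 4/5)
  'a': [0/1 + 1/1*4/5, 0/1 + 1/1*1/1) = [4/5, 1/1) <- contains code 213/250
  emit 'a', narrow to [4/5, 1/1)
Step 2: interval [4/5, 1/1), width = 1/1 - 4/5 = 1/5
  'e': [4/5 + 1/5*0/1, 4/5 + 1/5*1/5) = [4/5, 21/25)
  'd': [4/5 + 1/5*1/5, 4/5 + 1/5*4/5) = [21/25, 24/25) <- contains code 213/250
  'a': [4/5 + 1/5*4/5, 4/5 + 1/5*1/1) = [24/25, 1/1)
  emit 'd', narrow to [21/25, 24/25)

Answer: 21/25 24/25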